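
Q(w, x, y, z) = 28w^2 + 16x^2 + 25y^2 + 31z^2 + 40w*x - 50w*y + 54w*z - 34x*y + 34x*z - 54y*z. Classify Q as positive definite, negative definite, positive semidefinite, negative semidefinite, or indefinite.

positive definite

The symmetric matrix is A = [[28, 20, -25, 27], [20, 16, -17, 17], [-25, -17, 25, -27], [27, 17, -27, 31]].
Congruent diagonalization of A (simultaneous row and column reduction) yields pivots 28, 12/7, 9/4, 5/9.
So there are 4 positive pivots.
Hence Q is positive definite.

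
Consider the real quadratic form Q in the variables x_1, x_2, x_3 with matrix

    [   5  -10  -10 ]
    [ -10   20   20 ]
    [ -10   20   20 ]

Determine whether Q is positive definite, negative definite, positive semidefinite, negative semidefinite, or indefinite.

Congruent diagonalization of A (simultaneous row and column reduction) yields pivots 5, 0, 0.
Counting signs: 1 positive, 2 zero.
Hence Q is positive semidefinite.

positive semidefinite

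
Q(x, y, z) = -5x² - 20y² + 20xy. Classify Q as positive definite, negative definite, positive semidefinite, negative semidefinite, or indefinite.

negative semidefinite

The symmetric matrix is A = [[-5, 10, 0], [10, -20, 0], [0, 0, 0]].
Row-reducing A symmetrically gives the diagonal entries -5, 0, 0.
Counting signs: 1 negative, 2 zero.
Hence Q is negative semidefinite.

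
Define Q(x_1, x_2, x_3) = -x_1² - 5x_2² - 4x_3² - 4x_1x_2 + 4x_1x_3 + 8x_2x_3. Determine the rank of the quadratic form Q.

The associated matrix is A = [[-1, -2, 2], [-2, -5, 4], [2, 4, -4]].
Congruent diagonalization of A (simultaneous row and column reduction) yields pivots -1, -1, 0.
So there are 2 negative, 1 zero pivots.
The rank is the number of nonzero pivots: 2.

2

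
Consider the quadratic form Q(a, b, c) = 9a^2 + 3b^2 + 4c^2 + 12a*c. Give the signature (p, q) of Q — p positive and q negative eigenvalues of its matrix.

(2, 0)

The associated matrix is A = [[9, 0, 6], [0, 3, 0], [6, 0, 4]].
Applying the same elementary operations to the rows and columns of A produces a congruent diagonal matrix with entries 9, 3, 0.
That gives 2 positive, 1 zero pivots.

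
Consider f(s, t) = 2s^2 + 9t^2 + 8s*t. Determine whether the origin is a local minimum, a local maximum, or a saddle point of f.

local minimum

The Hessian at the origin is H = [[4, 8], [8, 18]].
det H = 4·18 − (8)² = 8 > 0 and H[1,1] = 4 > 0, so H is positive definite.
Therefore the origin is a local minimum.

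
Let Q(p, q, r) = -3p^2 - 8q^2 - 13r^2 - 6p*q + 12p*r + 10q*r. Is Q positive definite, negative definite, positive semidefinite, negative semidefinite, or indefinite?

negative definite

The symmetric matrix of Q is A = [[-3, -3, 6], [-3, -8, 5], [6, 5, -13]].
Leading principal minors: Δ_1 = -3, Δ_2 = 15, Δ_3 = -12.
The signs alternate starting with Δ_1 < 0, so by Sylvester's criterion Q is negative definite.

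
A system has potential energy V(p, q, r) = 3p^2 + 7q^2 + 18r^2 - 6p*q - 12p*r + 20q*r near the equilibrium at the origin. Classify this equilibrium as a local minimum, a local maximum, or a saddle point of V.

local minimum

The Hessian at the origin is H = [[6, -6, -12], [-6, 14, 20], [-12, 20, 36]].
Symmetric row and column elimination reduces H to a congruent diagonal form with pivots 6, 8, 4.
Counting signs: 3 positive.
H is positive definite, so the origin is a strict local minimum.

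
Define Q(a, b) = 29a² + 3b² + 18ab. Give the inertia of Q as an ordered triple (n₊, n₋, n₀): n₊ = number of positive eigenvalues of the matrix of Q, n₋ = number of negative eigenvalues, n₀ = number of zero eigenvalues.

(2, 0, 0)

Write A = [[29, 9], [9, 3]].
An LDLᵀ factorisation of A has diagonal entries 29, 6/29.
Counting signs: 2 positive.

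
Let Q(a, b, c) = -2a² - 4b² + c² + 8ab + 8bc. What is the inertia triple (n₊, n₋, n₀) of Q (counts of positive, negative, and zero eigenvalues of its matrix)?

(1, 2, 0)

The associated matrix is A = [[-2, 4, 0], [4, -4, 4], [0, 4, 1]].
Row-reducing A symmetrically gives the diagonal entries -2, 4, -3.
So there are 1 positive, 2 negative pivots.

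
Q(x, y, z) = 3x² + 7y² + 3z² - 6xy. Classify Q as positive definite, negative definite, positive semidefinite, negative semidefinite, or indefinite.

positive definite

The symmetric matrix of Q is A = [[3, -3, 0], [-3, 7, 0], [0, 0, 3]].
Leading principal minors: Δ_1 = 3, Δ_2 = 12, Δ_3 = 36.
All leading principal minors are positive, so by Sylvester's criterion Q is positive definite.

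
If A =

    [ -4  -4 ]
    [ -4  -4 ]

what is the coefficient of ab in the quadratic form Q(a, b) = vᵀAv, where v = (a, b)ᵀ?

The coefficient of ab is A[1,2] + A[2,1] = 2·(-4) = -8.

-8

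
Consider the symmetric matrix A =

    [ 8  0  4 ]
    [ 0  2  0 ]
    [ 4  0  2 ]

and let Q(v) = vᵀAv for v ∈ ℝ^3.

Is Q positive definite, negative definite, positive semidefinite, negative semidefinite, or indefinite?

Row-reducing A symmetrically gives the diagonal entries 8, 2, 0.
That gives 2 positive, 1 zero pivots.
Hence Q is positive semidefinite.

positive semidefinite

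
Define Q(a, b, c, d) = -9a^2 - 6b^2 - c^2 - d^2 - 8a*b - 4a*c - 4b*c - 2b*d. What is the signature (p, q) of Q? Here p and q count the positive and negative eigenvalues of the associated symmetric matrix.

(0, 4)

The associated matrix is A = [[-9, -4, -2, 0], [-4, -6, -2, -1], [-2, -2, -1, 0], [0, -1, 0, -1]].
An LDLᵀ factorisation of A has diagonal entries -9, -38/9, -5/19, -1/2.
That gives 4 negative pivots.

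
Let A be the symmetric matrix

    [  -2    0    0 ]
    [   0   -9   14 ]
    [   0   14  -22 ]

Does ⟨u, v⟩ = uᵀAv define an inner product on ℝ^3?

no

Leading principal minors: Δ_1 = -2, Δ_2 = 18, Δ_3 = -4.
The signs alternate starting with Δ_1 < 0, so by Sylvester's criterion Q is negative definite.
⟨·,·⟩ is an inner product exactly when A is positive definite.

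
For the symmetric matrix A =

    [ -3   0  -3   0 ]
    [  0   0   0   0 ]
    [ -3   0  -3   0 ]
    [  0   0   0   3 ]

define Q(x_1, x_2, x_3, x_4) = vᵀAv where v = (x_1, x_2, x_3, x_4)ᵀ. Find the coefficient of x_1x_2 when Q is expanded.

0

The coefficient of x_1x_2 is A[1,2] + A[2,1] = 2·0 = 0.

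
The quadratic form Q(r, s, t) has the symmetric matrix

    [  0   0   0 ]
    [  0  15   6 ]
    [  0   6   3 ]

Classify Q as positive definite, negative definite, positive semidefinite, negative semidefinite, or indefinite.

positive semidefinite

Row-reducing A symmetrically gives the diagonal entries 0, 15, 3/5.
So there are 2 positive, 1 zero pivots.
Hence Q is positive semidefinite.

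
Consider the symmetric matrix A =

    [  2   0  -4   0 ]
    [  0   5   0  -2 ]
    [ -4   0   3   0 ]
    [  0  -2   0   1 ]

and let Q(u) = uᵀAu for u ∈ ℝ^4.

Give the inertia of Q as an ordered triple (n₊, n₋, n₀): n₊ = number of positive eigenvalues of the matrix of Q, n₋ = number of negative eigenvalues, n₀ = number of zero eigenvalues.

(3, 1, 0)

Row-reducing A symmetrically gives the diagonal entries 2, 5, -5, 1/5.
Counting signs: 3 positive, 1 negative.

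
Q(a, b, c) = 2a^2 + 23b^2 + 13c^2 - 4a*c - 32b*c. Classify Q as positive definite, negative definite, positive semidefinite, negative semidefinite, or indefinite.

Write A = [[2, 0, -2], [0, 23, -16], [-2, -16, 13]].
Applying the same elementary operations to the rows and columns of A produces a congruent diagonal matrix with entries 2, 23, -3/23.
So there are 2 positive, 1 negative pivots.
Hence Q is indefinite.

indefinite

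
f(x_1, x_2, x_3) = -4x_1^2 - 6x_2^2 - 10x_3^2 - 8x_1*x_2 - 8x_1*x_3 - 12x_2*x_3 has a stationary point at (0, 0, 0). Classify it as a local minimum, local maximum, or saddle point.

local maximum

The Hessian at the origin is H = [[-8, -8, -8], [-8, -12, -12], [-8, -12, -20]].
Row-reducing H symmetrically gives the diagonal entries -8, -4, -8.
So there are 3 negative pivots.
H is negative definite, so the origin is a strict local maximum.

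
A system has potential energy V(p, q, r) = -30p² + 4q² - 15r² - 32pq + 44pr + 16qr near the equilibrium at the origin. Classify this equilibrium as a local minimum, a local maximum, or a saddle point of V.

saddle point

The Hessian at the origin is H = [[-60, -32, 44], [-32, 8, 16], [44, 16, -30]].
Symmetric row and column elimination reduces H to a congruent diagonal form with pivots -60, 376/15, 2/47.
That gives 2 positive, 1 negative pivots.
H is indefinite, so the origin is a saddle point.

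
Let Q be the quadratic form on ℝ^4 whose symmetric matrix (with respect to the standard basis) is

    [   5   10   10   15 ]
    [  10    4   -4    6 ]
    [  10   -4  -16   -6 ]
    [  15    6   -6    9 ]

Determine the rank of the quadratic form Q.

2

Symmetric row and column elimination reduces A to a congruent diagonal form with pivots 5, -16, 0, 0.
So there are 1 positive, 1 negative, 2 zero pivots.
The rank is the number of nonzero pivots: 2.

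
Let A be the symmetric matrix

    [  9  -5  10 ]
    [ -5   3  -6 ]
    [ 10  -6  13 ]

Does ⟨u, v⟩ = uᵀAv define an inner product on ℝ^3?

yes

Leading principal minors: Δ_1 = 9, Δ_2 = 2, Δ_3 = 2.
All leading principal minors are positive, so by Sylvester's criterion Q is positive definite.
⟨·,·⟩ is an inner product exactly when A is positive definite.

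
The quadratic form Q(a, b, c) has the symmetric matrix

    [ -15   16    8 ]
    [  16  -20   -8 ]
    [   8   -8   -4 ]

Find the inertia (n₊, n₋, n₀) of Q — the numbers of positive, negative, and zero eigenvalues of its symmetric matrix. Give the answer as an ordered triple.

Applying the same elementary operations to the rows and columns of A produces a congruent diagonal matrix with entries -15, -44/15, 4/11.
That gives 1 positive, 2 negative pivots.

(1, 2, 0)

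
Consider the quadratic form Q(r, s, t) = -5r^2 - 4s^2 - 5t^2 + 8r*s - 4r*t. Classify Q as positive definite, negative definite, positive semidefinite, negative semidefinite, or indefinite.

The symmetric matrix of Q is A = [[-5, 4, -2], [4, -4, 0], [-2, 0, -5]].
Leading principal minors: Δ_1 = -5, Δ_2 = 4, Δ_3 = -4.
The signs alternate starting with Δ_1 < 0, so by Sylvester's criterion Q is negative definite.

negative definite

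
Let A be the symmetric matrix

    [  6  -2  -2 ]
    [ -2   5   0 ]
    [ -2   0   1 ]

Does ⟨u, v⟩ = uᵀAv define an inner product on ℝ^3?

yes

Leading principal minors: Δ_1 = 6, Δ_2 = 26, Δ_3 = 6.
All leading principal minors are positive, so by Sylvester's criterion Q is positive definite.
⟨·,·⟩ is an inner product exactly when A is positive definite.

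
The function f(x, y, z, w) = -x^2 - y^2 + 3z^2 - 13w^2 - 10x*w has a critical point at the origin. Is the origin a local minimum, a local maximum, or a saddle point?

The Hessian at the origin is H = [[-2, 0, 0, -10], [0, -2, 0, 0], [0, 0, 6, 0], [-10, 0, 0, -26]].
Symmetric row and column elimination reduces H to a congruent diagonal form with pivots -2, -2, 6, 24.
That gives 2 positive, 2 negative pivots.
H is indefinite, so the origin is a saddle point.

saddle point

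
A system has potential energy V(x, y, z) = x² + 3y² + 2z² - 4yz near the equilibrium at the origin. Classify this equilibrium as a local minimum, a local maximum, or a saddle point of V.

local minimum

The Hessian at the origin is H = [[2, 0, 0], [0, 6, -4], [0, -4, 4]].
Applying the same elementary operations to the rows and columns of H produces a congruent diagonal matrix with entries 2, 6, 4/3.
That gives 3 positive pivots.
H is positive definite, so the origin is a strict local minimum.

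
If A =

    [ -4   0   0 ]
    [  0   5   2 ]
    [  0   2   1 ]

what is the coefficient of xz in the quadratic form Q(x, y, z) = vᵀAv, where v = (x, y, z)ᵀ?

The coefficient of xz is A[1,3] + A[3,1] = 2·0 = 0.

0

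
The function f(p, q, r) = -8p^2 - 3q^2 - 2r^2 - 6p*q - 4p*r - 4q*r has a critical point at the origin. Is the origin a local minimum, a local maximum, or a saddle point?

The Hessian at the origin is H = [[-16, -6, -4], [-6, -6, -4], [-4, -4, -4]].
Congruent diagonalization of H (simultaneous row and column reduction) yields pivots -16, -15/4, -4/3.
That gives 3 negative pivots.
H is negative definite, so the origin is a strict local maximum.

local maximum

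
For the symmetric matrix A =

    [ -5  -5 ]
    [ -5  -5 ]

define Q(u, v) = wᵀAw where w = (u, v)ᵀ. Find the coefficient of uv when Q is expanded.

-10

The coefficient of uv is A[1,2] + A[2,1] = 2·(-5) = -10.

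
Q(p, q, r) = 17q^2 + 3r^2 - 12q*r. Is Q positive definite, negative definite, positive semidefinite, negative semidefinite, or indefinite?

Write A = [[0, 0, 0], [0, 17, -6], [0, -6, 3]].
Row-reducing A symmetrically gives the diagonal entries 0, 17, 15/17.
Counting signs: 2 positive, 1 zero.
Hence Q is positive semidefinite.

positive semidefinite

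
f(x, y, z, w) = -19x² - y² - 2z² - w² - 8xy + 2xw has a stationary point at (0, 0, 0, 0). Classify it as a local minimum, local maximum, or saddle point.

The Hessian at the origin is H = [[-38, -8, 0, 2], [-8, -2, 0, 0], [0, 0, -4, 0], [2, 0, 0, -2]].
Row-reducing H symmetrically gives the diagonal entries -38, -6/19, -4, -4/3.
Counting signs: 4 negative.
H is negative definite, so the origin is a strict local maximum.

local maximum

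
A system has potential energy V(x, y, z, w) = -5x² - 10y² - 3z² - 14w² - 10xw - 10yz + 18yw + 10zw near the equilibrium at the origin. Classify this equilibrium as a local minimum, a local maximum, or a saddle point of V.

The Hessian at the origin is H = [[-10, 0, 0, -10], [0, -20, -10, 18], [0, -10, -6, 10], [-10, 18, 10, -28]].
Symmetric row and column elimination reduces H to a congruent diagonal form with pivots -10, -20, -1, -4/5.
So there are 4 negative pivots.
H is negative definite, so the origin is a strict local maximum.

local maximum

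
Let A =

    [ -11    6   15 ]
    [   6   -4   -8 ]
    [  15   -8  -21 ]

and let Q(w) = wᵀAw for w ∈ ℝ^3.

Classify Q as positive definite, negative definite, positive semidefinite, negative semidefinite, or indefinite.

negative definite

Applying the same elementary operations to the rows and columns of A produces a congruent diagonal matrix with entries -11, -8/11, -1/2.
Counting signs: 3 negative.
Hence Q is negative definite.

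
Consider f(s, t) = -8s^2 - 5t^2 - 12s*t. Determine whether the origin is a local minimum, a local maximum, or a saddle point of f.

local maximum

The Hessian at the origin is H = [[-16, -12], [-12, -10]].
det H = -16·-10 − (-12)² = 16 > 0 and H[1,1] = -16 < 0, so H is negative definite.
Therefore the origin is a local maximum.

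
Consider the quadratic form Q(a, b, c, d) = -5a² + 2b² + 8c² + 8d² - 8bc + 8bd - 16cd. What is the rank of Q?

2

Write A = [[-5, 0, 0, 0], [0, 2, -4, 4], [0, -4, 8, -8], [0, 4, -8, 8]].
Congruent diagonalization of A (simultaneous row and column reduction) yields pivots -5, 2, 0, 0.
Counting signs: 1 positive, 1 negative, 2 zero.
The rank is the number of nonzero pivots: 2.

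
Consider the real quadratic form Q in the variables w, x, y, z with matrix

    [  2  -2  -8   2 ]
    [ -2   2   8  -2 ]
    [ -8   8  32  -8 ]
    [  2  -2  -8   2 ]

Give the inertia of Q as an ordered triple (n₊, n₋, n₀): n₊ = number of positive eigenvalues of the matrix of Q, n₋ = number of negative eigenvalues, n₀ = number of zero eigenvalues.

(1, 0, 3)

Symmetric row and column elimination reduces A to a congruent diagonal form with pivots 2, 0, 0, 0.
Counting signs: 1 positive, 3 zero.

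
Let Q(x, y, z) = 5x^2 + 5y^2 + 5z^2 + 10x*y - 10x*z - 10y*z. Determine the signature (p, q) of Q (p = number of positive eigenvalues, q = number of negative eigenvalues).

Write A = [[5, 5, -5], [5, 5, -5], [-5, -5, 5]].
Symmetric row and column elimination reduces A to a congruent diagonal form with pivots 5, 0, 0.
That gives 1 positive, 2 zero pivots.

(1, 0)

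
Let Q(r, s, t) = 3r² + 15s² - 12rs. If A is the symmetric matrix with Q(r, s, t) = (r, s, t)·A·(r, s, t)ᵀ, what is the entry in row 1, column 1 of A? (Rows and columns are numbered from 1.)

3

The coefficient of r² in Q is 3, and that is exactly A[1,1].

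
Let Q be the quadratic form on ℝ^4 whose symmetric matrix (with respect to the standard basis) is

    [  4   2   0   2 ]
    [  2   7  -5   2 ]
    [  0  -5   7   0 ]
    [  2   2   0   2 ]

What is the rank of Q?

Applying the same elementary operations to the rows and columns of A produces a congruent diagonal matrix with entries 4, 6, 17/6, 10/17.
So there are 4 positive pivots.
The rank is the number of nonzero pivots: 4.

4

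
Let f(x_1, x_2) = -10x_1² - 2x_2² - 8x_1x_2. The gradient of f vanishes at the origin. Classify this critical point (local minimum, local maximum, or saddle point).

local maximum

The Hessian at the origin is H = [[-20, -8], [-8, -4]].
det H = -20·-4 − (-8)² = 16 > 0 and H[1,1] = -20 < 0, so H is negative definite.
Therefore the origin is a local maximum.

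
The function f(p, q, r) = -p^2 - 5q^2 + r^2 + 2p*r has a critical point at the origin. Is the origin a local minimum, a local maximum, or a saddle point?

saddle point

The Hessian at the origin is H = [[-2, 0, 2], [0, -10, 0], [2, 0, 2]].
Applying the same elementary operations to the rows and columns of H produces a congruent diagonal matrix with entries -2, -10, 4.
So there are 1 positive, 2 negative pivots.
H is indefinite, so the origin is a saddle point.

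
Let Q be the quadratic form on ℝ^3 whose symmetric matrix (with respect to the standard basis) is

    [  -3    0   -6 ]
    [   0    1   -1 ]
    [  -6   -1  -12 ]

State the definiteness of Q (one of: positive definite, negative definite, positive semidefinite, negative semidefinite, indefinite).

Applying the same elementary operations to the rows and columns of A produces a congruent diagonal matrix with entries -3, 1, -1.
That gives 1 positive, 2 negative pivots.
Hence Q is indefinite.

indefinite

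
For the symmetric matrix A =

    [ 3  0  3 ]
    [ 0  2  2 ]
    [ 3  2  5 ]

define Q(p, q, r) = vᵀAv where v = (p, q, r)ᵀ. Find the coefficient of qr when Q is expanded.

The coefficient of qr is A[2,3] + A[3,2] = 2·2 = 4.

4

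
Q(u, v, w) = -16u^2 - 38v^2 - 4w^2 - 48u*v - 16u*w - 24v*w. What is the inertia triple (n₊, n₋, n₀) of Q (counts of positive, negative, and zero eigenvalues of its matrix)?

(0, 2, 1)

The symmetric matrix is A = [[-16, -24, -8], [-24, -38, -12], [-8, -12, -4]].
Symmetric row and column elimination reduces A to a congruent diagonal form with pivots -16, -2, 0.
Counting signs: 2 negative, 1 zero.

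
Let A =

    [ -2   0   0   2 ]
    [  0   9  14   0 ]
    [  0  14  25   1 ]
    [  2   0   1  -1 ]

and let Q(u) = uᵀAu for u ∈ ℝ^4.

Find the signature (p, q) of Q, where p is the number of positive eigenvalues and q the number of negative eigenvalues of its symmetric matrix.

Row-reducing A symmetrically gives the diagonal entries -2, 9, 29/9, 20/29.
That gives 3 positive, 1 negative pivots.

(3, 1)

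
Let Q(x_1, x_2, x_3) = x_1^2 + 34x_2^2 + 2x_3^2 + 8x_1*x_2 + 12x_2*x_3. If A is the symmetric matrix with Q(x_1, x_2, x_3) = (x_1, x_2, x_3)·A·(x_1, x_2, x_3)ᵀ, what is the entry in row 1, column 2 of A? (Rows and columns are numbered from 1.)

4

The coefficient of x_1·x_2 in Q is 8. For a symmetric A this equals A[1,2] + A[2,1] = 2·A[1,2].
So A[1,2] = 8/2 = 4.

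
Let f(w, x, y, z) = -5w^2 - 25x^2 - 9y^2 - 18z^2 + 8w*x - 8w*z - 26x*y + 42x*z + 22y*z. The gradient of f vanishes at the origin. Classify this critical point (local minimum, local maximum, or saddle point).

local maximum

The Hessian at the origin is H = [[-10, 8, 0, -8], [8, -50, -26, 42], [0, -26, -18, 22], [-8, 42, 22, -36]].
Congruent diagonalization of H (simultaneous row and column reduction) yields pivots -10, -218/5, -272/109, -5/17.
Counting signs: 4 negative.
H is negative definite, so the origin is a strict local maximum.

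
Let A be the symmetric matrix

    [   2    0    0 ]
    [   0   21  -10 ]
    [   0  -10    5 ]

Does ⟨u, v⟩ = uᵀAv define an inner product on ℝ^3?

An LDLᵀ factorisation of A has diagonal entries 2, 21, 5/21.
Counting signs: 3 positive.
Hence Q is positive definite.
⟨·,·⟩ is an inner product exactly when A is positive definite.

yes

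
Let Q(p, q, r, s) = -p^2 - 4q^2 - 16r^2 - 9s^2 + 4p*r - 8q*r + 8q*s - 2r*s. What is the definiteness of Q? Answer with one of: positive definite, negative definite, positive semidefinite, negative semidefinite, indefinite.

The associated matrix is A = [[-1, 0, 2, 0], [0, -4, -4, 4], [2, -4, -16, -1], [0, 4, -1, -9]].
Symmetric row and column elimination reduces A to a congruent diagonal form with pivots -1, -4, -8, -15/8.
Counting signs: 4 negative.
Hence Q is negative definite.

negative definite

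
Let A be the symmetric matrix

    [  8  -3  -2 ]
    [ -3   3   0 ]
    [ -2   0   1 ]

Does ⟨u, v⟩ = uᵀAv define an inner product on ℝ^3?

yes

Symmetric row and column elimination reduces A to a congruent diagonal form with pivots 8, 15/8, 1/5.
That gives 3 positive pivots.
Hence Q is positive definite.
⟨·,·⟩ is an inner product exactly when A is positive definite.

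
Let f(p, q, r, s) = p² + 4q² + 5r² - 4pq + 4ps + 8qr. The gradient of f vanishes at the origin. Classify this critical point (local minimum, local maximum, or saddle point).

The Hessian at the origin is H = [[2, -4, 0, 4], [-4, 8, 8, 0], [0, 8, 10, 0], [4, 0, 0, 0]].
H is indefinite, so the origin is a saddle point.

saddle point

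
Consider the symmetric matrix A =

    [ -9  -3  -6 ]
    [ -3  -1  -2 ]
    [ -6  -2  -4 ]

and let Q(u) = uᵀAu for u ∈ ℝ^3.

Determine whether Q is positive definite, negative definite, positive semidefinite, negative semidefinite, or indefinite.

Symmetric row and column elimination reduces A to a congruent diagonal form with pivots -9, 0, 0.
So there are 1 negative, 2 zero pivots.
Hence Q is negative semidefinite.

negative semidefinite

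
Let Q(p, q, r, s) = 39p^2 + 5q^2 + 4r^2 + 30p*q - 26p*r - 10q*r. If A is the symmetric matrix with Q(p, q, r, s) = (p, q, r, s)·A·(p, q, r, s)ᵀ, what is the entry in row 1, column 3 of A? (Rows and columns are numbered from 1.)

-13

The coefficient of p·r in Q is -26. For a symmetric A this equals A[1,3] + A[3,1] = 2·A[1,3].
So A[1,3] = -26/2 = -13.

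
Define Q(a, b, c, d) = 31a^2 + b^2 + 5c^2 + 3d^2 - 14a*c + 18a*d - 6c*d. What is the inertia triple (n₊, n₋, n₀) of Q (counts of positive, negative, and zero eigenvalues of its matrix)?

The associated matrix is A = [[31, 0, -7, 9], [0, 1, 0, 0], [-7, 0, 5, -3], [9, 0, -3, 3]].
An LDLᵀ factorisation of A has diagonal entries 31, 1, 106/31, 6/53.
That gives 4 positive pivots.

(4, 0, 0)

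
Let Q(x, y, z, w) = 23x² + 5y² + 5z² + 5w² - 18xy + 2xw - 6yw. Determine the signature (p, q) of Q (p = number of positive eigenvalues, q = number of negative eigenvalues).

The associated matrix is A = [[23, -9, 0, 1], [-9, 5, 0, -3], [0, 0, 5, 0], [1, -3, 0, 5]].
An LDLᵀ factorisation of A has diagonal entries 23, 34/23, 5, 6/17.
Counting signs: 4 positive.

(4, 0)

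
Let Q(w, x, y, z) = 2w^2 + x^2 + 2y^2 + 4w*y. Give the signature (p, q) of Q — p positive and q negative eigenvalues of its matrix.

(2, 0)

Write A = [[2, 0, 2, 0], [0, 1, 0, 0], [2, 0, 2, 0], [0, 0, 0, 0]].
Row-reducing A symmetrically gives the diagonal entries 2, 1, 0, 0.
So there are 2 positive, 2 zero pivots.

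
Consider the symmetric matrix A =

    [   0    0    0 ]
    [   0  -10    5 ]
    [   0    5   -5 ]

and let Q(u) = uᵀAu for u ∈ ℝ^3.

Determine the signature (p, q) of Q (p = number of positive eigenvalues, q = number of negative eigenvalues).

(0, 2)

Congruent diagonalization of A (simultaneous row and column reduction) yields pivots 0, -10, -5/2.
That gives 2 negative, 1 zero pivots.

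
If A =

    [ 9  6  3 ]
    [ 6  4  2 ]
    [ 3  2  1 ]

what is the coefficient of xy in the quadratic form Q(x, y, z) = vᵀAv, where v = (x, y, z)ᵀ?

12

The coefficient of xy is A[1,2] + A[2,1] = 2·6 = 12.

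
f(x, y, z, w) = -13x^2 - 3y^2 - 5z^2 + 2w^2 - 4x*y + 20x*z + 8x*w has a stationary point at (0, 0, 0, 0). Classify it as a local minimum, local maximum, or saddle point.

The Hessian at the origin is H = [[-26, -4, 20, 8], [-4, -6, 0, 0], [20, 0, -10, 0], [8, 0, 0, 4]].
Congruent diagonalization of H (simultaneous row and column reduction) yields pivots -26, -70/13, 50/7, 4/25.
So there are 2 positive, 2 negative pivots.
H is indefinite, so the origin is a saddle point.

saddle point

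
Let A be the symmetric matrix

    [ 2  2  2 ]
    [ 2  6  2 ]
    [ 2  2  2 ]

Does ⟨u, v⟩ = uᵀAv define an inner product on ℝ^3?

no

Row-reducing A symmetrically gives the diagonal entries 2, 4, 0.
Counting signs: 2 positive, 1 zero.
Hence Q is positive semidefinite.
⟨·,·⟩ is an inner product exactly when A is positive definite.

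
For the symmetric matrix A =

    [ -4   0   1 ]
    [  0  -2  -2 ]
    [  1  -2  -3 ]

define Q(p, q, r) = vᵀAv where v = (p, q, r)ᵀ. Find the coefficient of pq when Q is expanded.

0

The coefficient of pq is A[1,2] + A[2,1] = 2·0 = 0.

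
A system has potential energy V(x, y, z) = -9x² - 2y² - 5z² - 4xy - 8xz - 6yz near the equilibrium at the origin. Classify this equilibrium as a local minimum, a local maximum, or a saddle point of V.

The Hessian at the origin is H = [[-18, -4, -8], [-4, -4, -6], [-8, -6, -10]].
Row-reducing H symmetrically gives the diagonal entries -18, -28/9, -5/7.
That gives 3 negative pivots.
H is negative definite, so the origin is a strict local maximum.

local maximum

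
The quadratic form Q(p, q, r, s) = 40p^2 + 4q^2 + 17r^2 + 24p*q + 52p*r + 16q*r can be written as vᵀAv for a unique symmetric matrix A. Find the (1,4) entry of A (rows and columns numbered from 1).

0

The coefficient of p·s in Q is 0. For a symmetric A this equals A[1,4] + A[4,1] = 2·A[1,4].
So A[1,4] = 0/2 = 0.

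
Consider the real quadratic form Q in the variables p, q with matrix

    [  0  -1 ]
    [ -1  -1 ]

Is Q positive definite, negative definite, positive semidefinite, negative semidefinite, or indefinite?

For the 2×2 matrix [[0, -1], [-1, -1]]: det = 0·-1 − (-1)² = -1, trace = -1.
det < 0 so the eigenvalues have opposite signs; the form is indefinite.

indefinite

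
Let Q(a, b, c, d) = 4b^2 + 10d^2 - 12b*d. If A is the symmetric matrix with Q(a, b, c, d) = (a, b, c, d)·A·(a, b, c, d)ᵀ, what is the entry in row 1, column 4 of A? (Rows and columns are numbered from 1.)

The coefficient of a·d in Q is 0. For a symmetric A this equals A[1,4] + A[4,1] = 2·A[1,4].
So A[1,4] = 0/2 = 0.

0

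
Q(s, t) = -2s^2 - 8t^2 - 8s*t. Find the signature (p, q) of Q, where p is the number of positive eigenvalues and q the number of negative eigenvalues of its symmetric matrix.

The associated matrix is A = [[-2, -4], [-4, -8]].
Applying the same elementary operations to the rows and columns of A produces a congruent diagonal matrix with entries -2, 0.
Counting signs: 1 negative, 1 zero.

(0, 1)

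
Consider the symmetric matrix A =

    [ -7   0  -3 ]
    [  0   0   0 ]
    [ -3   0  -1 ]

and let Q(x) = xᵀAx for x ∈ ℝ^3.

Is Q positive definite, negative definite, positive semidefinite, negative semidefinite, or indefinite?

Congruent diagonalization of A (simultaneous row and column reduction) yields pivots -7, 0, 2/7.
That gives 1 positive, 1 negative, 1 zero pivots.
Hence Q is indefinite.

indefinite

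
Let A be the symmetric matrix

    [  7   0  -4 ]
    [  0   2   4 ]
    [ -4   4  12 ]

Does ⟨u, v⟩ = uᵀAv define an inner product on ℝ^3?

yes

Row-reducing A symmetrically gives the diagonal entries 7, 2, 12/7.
So there are 3 positive pivots.
Hence Q is positive definite.
⟨·,·⟩ is an inner product exactly when A is positive definite.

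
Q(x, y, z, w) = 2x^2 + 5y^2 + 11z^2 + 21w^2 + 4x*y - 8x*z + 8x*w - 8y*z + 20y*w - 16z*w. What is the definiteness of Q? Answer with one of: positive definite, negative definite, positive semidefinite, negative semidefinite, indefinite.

Write A = [[2, 2, -4, 4], [2, 5, -4, 10], [-4, -4, 11, -8], [4, 10, -8, 21]].
Row-reducing A symmetrically gives the diagonal entries 2, 3, 3, 1.
So there are 4 positive pivots.
Hence Q is positive definite.

positive definite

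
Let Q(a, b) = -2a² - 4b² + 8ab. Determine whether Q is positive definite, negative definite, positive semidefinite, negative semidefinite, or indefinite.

indefinite

The symmetric matrix of Q is [[-2, 4], [4, -4]].
For the 2×2 matrix [[-2, 4], [4, -4]]: det = -2·-4 − (4)² = -8, trace = -6.
det < 0 so the eigenvalues have opposite signs; the form is indefinite.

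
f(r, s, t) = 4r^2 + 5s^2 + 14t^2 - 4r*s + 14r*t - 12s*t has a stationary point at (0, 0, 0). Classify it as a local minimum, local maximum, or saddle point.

The Hessian at the origin is H = [[8, -4, 14], [-4, 10, -12], [14, -12, 28]].
Symmetric row and column elimination reduces H to a congruent diagonal form with pivots 8, 8, 3/8.
So there are 3 positive pivots.
H is positive definite, so the origin is a strict local minimum.

local minimum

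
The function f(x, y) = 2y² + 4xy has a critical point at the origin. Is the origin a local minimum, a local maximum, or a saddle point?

saddle point

The Hessian at the origin is H = [[0, 4], [4, 4]].
det H = 0·4 − (4)² = -16 < 0, so H is indefinite.
Therefore the origin is a saddle point.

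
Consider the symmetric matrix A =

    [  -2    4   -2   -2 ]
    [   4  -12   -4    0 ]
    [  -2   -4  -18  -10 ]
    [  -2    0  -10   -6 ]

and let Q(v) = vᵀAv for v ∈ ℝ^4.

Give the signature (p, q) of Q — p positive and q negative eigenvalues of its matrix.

Congruent diagonalization of A (simultaneous row and column reduction) yields pivots -2, -4, 0, 0.
That gives 2 negative, 2 zero pivots.

(0, 2)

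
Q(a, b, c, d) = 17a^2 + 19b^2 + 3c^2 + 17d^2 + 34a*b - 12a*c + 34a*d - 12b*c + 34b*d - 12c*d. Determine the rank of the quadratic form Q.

3

The associated matrix is A = [[17, 17, -6, 17], [17, 19, -6, 17], [-6, -6, 3, -6], [17, 17, -6, 17]].
Symmetric row and column elimination reduces A to a congruent diagonal form with pivots 17, 2, 15/17, 0.
So there are 3 positive, 1 zero pivots.
The rank is the number of nonzero pivots: 3.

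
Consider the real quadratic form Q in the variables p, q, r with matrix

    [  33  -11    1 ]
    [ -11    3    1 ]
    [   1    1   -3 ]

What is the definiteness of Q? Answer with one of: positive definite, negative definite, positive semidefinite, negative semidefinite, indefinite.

indefinite

Applying the same elementary operations to the rows and columns of A produces a congruent diagonal matrix with entries 33, -2/3, -4/11.
So there are 1 positive, 2 negative pivots.
Hence Q is indefinite.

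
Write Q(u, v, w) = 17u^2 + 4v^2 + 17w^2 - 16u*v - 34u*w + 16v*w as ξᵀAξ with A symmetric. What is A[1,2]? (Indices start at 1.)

-8

The coefficient of u·v in Q is -16. For a symmetric A this equals A[1,2] + A[2,1] = 2·A[1,2].
So A[1,2] = -16/2 = -8.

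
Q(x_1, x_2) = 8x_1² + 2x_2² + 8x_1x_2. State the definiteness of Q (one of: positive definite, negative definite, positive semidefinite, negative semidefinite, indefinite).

positive semidefinite

The symmetric matrix of Q is [[8, 4], [4, 2]].
For the 2×2 matrix [[8, 4], [4, 2]]: det = 8·2 − (4)² = 0, trace = 10.
det = 0 so one eigenvalue is zero; the form is semidefinite with the sign of the trace.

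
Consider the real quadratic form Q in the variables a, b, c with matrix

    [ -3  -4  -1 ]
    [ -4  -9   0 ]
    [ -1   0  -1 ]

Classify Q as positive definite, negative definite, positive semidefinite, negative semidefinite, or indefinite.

Applying the same elementary operations to the rows and columns of A produces a congruent diagonal matrix with entries -3, -11/3, -2/11.
Counting signs: 3 negative.
Hence Q is negative definite.

negative definite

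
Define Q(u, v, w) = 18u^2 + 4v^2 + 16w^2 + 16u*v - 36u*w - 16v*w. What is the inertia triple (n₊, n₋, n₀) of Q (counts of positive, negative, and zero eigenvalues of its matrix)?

Write A = [[18, 8, -18], [8, 4, -8], [-18, -8, 16]].
Congruent diagonalization of A (simultaneous row and column reduction) yields pivots 18, 4/9, -2.
Counting signs: 2 positive, 1 negative.

(2, 1, 0)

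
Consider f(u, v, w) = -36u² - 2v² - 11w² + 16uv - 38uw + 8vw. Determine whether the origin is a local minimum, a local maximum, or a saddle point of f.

local maximum

The Hessian at the origin is H = [[-72, 16, -38], [16, -4, 8], [-38, 8, -22]].
Applying the same elementary operations to the rows and columns of H produces a congruent diagonal matrix with entries -72, -4/9, -3/2.
That gives 3 negative pivots.
H is negative definite, so the origin is a strict local maximum.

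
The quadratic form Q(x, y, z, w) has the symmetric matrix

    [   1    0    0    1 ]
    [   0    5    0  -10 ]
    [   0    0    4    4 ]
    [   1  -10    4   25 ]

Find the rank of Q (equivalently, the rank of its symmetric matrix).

Congruent diagonalization of A (simultaneous row and column reduction) yields pivots 1, 5, 4, 0.
Counting signs: 3 positive, 1 zero.
The rank is the number of nonzero pivots: 3.

3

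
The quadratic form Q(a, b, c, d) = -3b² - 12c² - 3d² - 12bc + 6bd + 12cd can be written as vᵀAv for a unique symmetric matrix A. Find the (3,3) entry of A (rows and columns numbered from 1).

-12

The coefficient of c² in Q is -12, and that is exactly A[3,3].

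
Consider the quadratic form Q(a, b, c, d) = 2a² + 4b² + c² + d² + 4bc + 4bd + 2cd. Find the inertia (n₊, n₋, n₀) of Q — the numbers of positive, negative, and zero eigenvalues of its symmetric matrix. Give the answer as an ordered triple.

The associated matrix is A = [[2, 0, 0, 0], [0, 4, 2, 2], [0, 2, 1, 1], [0, 2, 1, 1]].
Applying the same elementary operations to the rows and columns of A produces a congruent diagonal matrix with entries 2, 4, 0, 0.
Counting signs: 2 positive, 2 zero.

(2, 0, 2)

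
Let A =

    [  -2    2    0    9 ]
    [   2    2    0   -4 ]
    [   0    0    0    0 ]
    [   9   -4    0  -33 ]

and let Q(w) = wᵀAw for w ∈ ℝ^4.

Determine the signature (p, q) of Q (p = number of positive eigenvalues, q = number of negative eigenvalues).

(2, 1)

Applying the same elementary operations to the rows and columns of A produces a congruent diagonal matrix with entries -2, 4, 0, 5/4.
Counting signs: 2 positive, 1 negative, 1 zero.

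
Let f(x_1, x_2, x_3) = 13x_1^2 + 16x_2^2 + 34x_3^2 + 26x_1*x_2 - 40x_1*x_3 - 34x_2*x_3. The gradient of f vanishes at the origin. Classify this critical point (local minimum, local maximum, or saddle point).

The Hessian at the origin is H = [[26, 26, -40], [26, 32, -34], [-40, -34, 68]].
Row-reducing H symmetrically gives the diagonal entries 26, 6, 6/13.
So there are 3 positive pivots.
H is positive definite, so the origin is a strict local minimum.

local minimum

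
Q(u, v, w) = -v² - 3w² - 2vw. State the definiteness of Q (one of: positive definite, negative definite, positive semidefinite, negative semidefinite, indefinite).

The symmetric matrix is A = [[0, 0, 0], [0, -1, -1], [0, -1, -3]].
Symmetric row and column elimination reduces A to a congruent diagonal form with pivots 0, -1, -2.
Counting signs: 2 negative, 1 zero.
Hence Q is negative semidefinite.

negative semidefinite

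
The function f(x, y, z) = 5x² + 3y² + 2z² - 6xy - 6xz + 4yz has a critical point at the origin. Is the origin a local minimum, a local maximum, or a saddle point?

local minimum

The Hessian at the origin is H = [[10, -6, -6], [-6, 6, 4], [-6, 4, 4]].
Symmetric row and column elimination reduces H to a congruent diagonal form with pivots 10, 12/5, 1/3.
So there are 3 positive pivots.
H is positive definite, so the origin is a strict local minimum.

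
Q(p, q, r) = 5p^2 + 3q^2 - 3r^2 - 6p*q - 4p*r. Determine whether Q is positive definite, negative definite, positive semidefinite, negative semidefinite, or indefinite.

The symmetric matrix is A = [[5, -3, -2], [-3, 3, 0], [-2, 0, -3]].
Row-reducing A symmetrically gives the diagonal entries 5, 6/5, -5.
Counting signs: 2 positive, 1 negative.
Hence Q is indefinite.

indefinite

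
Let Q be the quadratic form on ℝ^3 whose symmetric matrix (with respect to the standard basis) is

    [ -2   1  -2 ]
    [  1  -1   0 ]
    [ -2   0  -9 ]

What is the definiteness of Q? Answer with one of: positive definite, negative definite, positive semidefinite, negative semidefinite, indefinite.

Leading principal minors: Δ_1 = -2, Δ_2 = 1, Δ_3 = -5.
The signs alternate starting with Δ_1 < 0, so by Sylvester's criterion Q is negative definite.

negative definite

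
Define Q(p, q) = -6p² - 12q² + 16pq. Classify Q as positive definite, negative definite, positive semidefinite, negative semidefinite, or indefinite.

negative definite

The symmetric matrix of Q is [[-6, 8], [8, -12]].
For the 2×2 matrix [[-6, 8], [8, -12]]: det = -6·-12 − (8)² = 8, trace = -18.
det > 0 so both eigenvalues share the sign of the trace; trace = -18 < 0 ⇒ both negative.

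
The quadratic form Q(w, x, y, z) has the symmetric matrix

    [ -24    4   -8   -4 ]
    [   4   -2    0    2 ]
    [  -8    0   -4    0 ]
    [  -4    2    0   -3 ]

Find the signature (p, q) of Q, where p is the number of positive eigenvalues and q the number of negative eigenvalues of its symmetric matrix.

Symmetric row and column elimination reduces A to a congruent diagonal form with pivots -24, -4/3, 0, -1.
So there are 3 negative, 1 zero pivots.

(0, 3)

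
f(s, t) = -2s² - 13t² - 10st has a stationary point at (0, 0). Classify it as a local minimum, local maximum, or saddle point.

The Hessian at the origin is H = [[-4, -10], [-10, -26]].
det H = -4·-26 − (-10)² = 4 > 0 and H[1,1] = -4 < 0, so H is negative definite.
Therefore the origin is a local maximum.

local maximum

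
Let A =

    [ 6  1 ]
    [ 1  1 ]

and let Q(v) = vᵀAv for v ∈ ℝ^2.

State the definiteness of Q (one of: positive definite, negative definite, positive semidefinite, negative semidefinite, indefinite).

For the 2×2 matrix [[6, 1], [1, 1]]: det = 6·1 − (1)² = 5, trace = 7.
det > 0 so both eigenvalues share the sign of the trace; trace = 7 > 0 ⇒ both positive.

positive definite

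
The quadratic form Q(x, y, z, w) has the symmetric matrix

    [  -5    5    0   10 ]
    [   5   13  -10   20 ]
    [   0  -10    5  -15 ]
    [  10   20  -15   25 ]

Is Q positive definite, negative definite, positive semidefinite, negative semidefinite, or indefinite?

indefinite

Applying the same elementary operations to the rows and columns of A produces a congruent diagonal matrix with entries -5, 18, -5/9, 0.
That gives 1 positive, 2 negative, 1 zero pivots.
Hence Q is indefinite.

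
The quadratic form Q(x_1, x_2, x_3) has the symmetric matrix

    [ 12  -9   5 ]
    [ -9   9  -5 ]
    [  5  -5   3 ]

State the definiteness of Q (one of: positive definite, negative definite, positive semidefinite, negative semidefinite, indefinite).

Row-reducing A symmetrically gives the diagonal entries 12, 9/4, 2/9.
Counting signs: 3 positive.
Hence Q is positive definite.

positive definite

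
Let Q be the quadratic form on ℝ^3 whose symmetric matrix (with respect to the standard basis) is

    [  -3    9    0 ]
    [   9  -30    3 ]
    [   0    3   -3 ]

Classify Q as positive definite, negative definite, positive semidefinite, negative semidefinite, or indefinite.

negative semidefinite

Applying the same elementary operations to the rows and columns of A produces a congruent diagonal matrix with entries -3, -3, 0.
Counting signs: 2 negative, 1 zero.
Hence Q is negative semidefinite.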